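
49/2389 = 49/2389  =  0.02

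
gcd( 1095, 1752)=219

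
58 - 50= 8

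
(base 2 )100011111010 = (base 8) 4372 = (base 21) 549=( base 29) 2L7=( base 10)2298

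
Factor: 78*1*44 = 2^3*3^1 *11^1*13^1 =3432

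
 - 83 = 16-99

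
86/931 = 86/931 = 0.09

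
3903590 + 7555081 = 11458671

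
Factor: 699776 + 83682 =783458 = 2^1*13^1*30133^1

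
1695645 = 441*3845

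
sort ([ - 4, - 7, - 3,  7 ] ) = [-7 ,-4,  -  3,7]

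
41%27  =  14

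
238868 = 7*34124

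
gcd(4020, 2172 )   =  12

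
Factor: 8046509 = 223^1 * 36083^1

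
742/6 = 371/3 =123.67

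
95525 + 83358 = 178883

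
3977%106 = 55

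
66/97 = 66/97 = 0.68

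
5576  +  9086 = 14662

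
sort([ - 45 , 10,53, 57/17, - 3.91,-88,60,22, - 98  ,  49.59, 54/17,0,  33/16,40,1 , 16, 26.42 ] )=[ - 98,-88,  -  45,  -  3.91, 0,1,33/16,54/17,57/17,10,  16,22,26.42, 40, 49.59,53,60 ] 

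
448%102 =40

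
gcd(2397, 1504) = 47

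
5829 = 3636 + 2193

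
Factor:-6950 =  - 2^1*5^2 * 139^1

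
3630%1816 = 1814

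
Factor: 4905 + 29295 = 2^3 * 3^2*5^2*19^1 = 34200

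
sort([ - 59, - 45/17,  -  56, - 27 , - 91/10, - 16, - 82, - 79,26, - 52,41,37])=[ - 82, - 79, - 59,- 56, - 52,-27,  -  16, - 91/10, - 45/17,26, 37,41 ] 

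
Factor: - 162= - 2^1*3^4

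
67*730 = 48910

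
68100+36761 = 104861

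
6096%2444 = 1208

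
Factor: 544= 2^5 * 17^1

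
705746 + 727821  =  1433567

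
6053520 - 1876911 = 4176609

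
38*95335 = 3622730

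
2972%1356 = 260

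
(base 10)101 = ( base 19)56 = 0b1100101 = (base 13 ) 7a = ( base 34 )2x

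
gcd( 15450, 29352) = 6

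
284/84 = 3 + 8/21 = 3.38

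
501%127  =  120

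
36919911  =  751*49161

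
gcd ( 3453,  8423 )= 1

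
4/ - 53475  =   - 4/53475 = - 0.00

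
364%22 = 12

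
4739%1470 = 329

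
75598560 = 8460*8936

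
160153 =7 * 22879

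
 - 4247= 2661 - 6908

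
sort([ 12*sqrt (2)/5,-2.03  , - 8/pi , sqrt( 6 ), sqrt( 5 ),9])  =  [  -  8/pi,-2.03 , sqrt( 5),sqrt( 6),12*sqrt( 2)/5 , 9]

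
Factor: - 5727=  -  3^1*23^1*83^1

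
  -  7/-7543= 7/7543= 0.00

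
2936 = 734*4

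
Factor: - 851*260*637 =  - 2^2*5^1*7^2 *13^2*23^1*37^1 = -  140942620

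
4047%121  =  54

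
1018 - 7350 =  - 6332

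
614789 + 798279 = 1413068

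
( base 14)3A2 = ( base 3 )1000001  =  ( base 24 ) 16A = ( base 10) 730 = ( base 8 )1332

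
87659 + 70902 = 158561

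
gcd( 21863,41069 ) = 1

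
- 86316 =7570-93886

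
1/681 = 1/681 = 0.00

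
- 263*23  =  -6049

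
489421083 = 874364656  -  384943573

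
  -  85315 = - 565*151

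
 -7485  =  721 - 8206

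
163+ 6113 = 6276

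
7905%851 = 246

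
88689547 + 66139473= 154829020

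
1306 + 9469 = 10775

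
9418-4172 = 5246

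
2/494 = 1/247=0.00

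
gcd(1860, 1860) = 1860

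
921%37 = 33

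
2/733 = 2/733 = 0.00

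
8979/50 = 8979/50 = 179.58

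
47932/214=223 + 105/107  =  223.98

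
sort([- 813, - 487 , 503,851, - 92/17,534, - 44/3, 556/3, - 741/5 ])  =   [ - 813, - 487,  -  741/5, - 44/3, - 92/17,556/3,503,534,  851 ]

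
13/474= 13/474 = 0.03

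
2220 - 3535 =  - 1315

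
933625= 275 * 3395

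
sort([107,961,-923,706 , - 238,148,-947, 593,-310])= [-947, - 923,-310,-238,107 , 148,593, 706,961]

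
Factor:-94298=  - 2^1 * 47149^1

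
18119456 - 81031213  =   - 62911757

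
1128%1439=1128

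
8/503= 8/503 = 0.02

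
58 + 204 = 262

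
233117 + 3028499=3261616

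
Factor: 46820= 2^2 * 5^1*2341^1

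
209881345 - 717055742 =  - 507174397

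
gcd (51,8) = 1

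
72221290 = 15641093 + 56580197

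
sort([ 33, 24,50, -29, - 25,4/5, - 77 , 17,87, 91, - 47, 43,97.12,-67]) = [ - 77,-67, - 47, - 29 ,-25,  4/5, 17,24,  33, 43, 50,87,91, 97.12] 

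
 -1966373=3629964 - 5596337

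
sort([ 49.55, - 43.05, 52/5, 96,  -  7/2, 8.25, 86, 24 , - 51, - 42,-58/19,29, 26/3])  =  [ -51,-43.05, - 42, - 7/2 , - 58/19 , 8.25, 26/3,52/5, 24,29, 49.55, 86,96]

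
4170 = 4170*1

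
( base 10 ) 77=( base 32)2D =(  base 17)49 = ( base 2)1001101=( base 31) 2F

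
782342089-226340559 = 556001530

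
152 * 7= 1064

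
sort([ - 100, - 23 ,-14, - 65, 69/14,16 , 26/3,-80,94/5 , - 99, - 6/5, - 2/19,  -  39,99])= [ - 100, - 99, - 80, - 65, - 39,  -  23, - 14 , - 6/5,  -  2/19 , 69/14, 26/3, 16,  94/5 , 99 ] 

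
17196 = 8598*2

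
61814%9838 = 2786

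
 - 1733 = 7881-9614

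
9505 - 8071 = 1434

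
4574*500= 2287000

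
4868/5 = 4868/5  =  973.60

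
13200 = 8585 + 4615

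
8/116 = 2/29= 0.07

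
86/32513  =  86/32513 = 0.00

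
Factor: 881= 881^1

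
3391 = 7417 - 4026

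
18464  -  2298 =16166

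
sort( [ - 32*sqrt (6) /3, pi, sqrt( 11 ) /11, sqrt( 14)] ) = [ - 32*sqrt(6 )/3,sqrt(11)/11, pi,sqrt( 14 ) ] 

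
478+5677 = 6155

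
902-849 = 53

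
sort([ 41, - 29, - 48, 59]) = [ - 48, - 29,41, 59]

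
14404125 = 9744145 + 4659980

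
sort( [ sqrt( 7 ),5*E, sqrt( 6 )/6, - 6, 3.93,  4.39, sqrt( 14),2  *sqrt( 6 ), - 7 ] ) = [ - 7, - 6, sqrt( 6 ) /6,sqrt(7), sqrt(14),3.93,4.39,2*sqrt(6), 5 *E ]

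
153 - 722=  - 569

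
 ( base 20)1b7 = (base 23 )146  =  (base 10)627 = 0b1001110011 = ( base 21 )18I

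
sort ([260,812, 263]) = [260,263, 812]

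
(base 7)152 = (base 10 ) 86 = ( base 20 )46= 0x56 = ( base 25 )3b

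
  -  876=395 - 1271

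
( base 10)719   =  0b1011001111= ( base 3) 222122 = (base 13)434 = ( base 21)1d5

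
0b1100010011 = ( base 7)2203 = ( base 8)1423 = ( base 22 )1DH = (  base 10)787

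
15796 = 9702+6094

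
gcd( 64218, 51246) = 6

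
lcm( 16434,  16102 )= 1594098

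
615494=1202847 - 587353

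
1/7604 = 1/7604= 0.00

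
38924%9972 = 9008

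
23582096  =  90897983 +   -  67315887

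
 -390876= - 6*65146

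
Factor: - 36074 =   -  2^1 * 17^1*1061^1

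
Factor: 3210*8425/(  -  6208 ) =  - 2^( - 5 )*3^1*5^3*97^( - 1 )*107^1*337^1 = - 13522125/3104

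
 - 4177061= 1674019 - 5851080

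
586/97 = 586/97 = 6.04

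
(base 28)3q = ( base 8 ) 156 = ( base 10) 110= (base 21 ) 55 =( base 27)42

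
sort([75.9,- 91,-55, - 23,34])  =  [ - 91,- 55, - 23,34, 75.9] 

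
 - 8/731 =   -  8/731= -  0.01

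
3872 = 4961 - 1089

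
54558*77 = 4200966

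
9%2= 1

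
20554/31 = 20554/31 = 663.03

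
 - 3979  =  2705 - 6684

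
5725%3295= 2430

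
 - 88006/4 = -22002 + 1/2 = -22001.50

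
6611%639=221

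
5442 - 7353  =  -1911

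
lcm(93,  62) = 186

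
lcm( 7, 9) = 63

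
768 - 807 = -39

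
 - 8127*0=0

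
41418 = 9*4602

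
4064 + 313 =4377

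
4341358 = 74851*58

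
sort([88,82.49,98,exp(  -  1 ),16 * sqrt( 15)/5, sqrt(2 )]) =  [ exp( - 1),  sqrt( 2),16*sqrt(15)/5,82.49  ,  88,  98 ]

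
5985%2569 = 847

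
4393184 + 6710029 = 11103213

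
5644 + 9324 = 14968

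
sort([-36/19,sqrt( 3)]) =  [ - 36/19,sqrt( 3)]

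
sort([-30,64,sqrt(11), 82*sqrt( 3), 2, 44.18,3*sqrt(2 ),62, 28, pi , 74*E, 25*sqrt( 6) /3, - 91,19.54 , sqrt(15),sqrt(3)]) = [ - 91 , - 30, sqrt (3), 2, pi,sqrt(11), sqrt( 15), 3*sqrt(2), 19.54,25*sqrt( 6 ) /3 , 28, 44.18,62 , 64,82*sqrt( 3), 74*E]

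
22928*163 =3737264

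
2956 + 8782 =11738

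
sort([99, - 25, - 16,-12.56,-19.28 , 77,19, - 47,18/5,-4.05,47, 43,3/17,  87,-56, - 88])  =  [ - 88, - 56 , - 47, - 25, - 19.28, - 16, - 12.56,-4.05, 3/17,18/5 , 19  ,  43,47, 77, 87, 99]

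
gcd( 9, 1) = 1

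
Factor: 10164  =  2^2*3^1*7^1*11^2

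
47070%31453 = 15617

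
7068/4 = 1767= 1767.00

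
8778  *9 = 79002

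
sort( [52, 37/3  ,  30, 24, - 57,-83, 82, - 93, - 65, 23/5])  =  [  -  93, - 83, -65,-57,23/5, 37/3,24, 30, 52, 82 ] 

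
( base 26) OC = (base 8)1174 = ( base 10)636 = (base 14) 336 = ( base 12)450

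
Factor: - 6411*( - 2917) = 18700887 = 3^1 * 2137^1*2917^1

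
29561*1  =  29561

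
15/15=1 = 1.00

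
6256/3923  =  6256/3923 = 1.59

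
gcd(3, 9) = 3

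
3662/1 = 3662 = 3662.00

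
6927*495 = 3428865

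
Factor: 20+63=83^1 = 83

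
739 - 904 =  - 165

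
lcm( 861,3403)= 71463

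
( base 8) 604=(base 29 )DB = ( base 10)388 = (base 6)1444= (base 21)IA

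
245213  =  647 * 379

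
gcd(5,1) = 1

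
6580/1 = 6580= 6580.00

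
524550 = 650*807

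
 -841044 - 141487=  - 982531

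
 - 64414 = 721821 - 786235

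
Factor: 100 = 2^2*5^2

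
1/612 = 1/612 = 0.00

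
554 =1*554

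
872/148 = 5 + 33/37= 5.89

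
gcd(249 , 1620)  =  3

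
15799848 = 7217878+8581970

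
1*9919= 9919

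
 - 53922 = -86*627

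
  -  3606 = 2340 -5946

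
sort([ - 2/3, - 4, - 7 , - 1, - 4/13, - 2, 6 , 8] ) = [ - 7, -4,-2,  -  1 ,  -  2/3,  -  4/13,  6, 8]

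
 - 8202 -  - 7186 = -1016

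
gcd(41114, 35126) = 2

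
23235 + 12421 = 35656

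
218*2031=442758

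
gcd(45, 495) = 45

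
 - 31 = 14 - 45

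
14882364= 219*67956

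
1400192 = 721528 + 678664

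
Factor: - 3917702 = - 2^1 * 281^1*6971^1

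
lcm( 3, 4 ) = 12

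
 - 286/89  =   - 286/89=- 3.21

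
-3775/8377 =-3775/8377 = -  0.45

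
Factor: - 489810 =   -  2^1*3^1 *5^1*29^1*563^1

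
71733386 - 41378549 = 30354837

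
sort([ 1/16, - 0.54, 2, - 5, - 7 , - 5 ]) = [ - 7, - 5,  -  5, - 0.54, 1/16 , 2 ]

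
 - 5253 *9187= - 48259311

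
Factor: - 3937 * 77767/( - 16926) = 2^ ( -1 ) * 3^( -1 )*7^(- 1 )*13^ (-1)*19^1  *127^1 *4093^1 = 9876409/546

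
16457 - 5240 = 11217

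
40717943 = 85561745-44843802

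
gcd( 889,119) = 7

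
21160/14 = 10580/7 = 1511.43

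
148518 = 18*8251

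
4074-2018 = 2056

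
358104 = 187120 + 170984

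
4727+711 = 5438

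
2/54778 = 1/27389 = 0.00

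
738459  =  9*82051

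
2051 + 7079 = 9130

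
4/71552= 1/17888 = 0.00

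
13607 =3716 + 9891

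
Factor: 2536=2^3 * 317^1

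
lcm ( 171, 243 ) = 4617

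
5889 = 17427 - 11538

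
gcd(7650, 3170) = 10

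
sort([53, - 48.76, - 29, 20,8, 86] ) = [-48.76, - 29,8,20, 53, 86 ]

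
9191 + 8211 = 17402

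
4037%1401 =1235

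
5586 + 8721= 14307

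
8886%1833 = 1554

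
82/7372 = 41/3686 = 0.01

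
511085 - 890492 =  - 379407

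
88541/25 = 3541 + 16/25 = 3541.64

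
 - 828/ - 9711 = 92/1079=0.09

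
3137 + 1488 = 4625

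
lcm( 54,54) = 54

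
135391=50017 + 85374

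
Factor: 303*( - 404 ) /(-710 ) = 61206/355 = 2^1*3^1*5^(- 1)*71^( - 1)*101^2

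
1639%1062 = 577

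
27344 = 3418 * 8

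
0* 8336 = 0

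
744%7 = 2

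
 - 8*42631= -341048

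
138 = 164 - 26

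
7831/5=7831/5=1566.20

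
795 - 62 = 733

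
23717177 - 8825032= 14892145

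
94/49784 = 47/24892  =  0.00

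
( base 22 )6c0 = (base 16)c60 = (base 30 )3FI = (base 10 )3168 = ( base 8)6140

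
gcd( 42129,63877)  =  1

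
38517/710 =54+177/710  =  54.25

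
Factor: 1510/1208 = 2^(-2)*5^1 = 5/4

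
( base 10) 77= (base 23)38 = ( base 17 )49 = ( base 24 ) 35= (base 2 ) 1001101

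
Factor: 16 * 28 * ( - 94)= - 42112 = - 2^7*7^1*47^1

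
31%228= 31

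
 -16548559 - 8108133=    - 24656692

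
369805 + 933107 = 1302912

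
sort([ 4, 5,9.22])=[4,5,  9.22 ]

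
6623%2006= 605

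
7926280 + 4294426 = 12220706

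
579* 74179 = 42949641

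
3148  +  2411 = 5559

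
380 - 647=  - 267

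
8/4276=2/1069 = 0.00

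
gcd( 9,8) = 1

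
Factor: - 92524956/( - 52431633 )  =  994892/563781= 2^2*3^(- 1)*187927^( - 1)*248723^1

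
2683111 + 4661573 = 7344684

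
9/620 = 9/620 = 0.01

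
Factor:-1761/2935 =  - 3/5=- 3^1*5^( - 1 ) 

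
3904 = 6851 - 2947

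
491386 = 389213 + 102173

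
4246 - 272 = 3974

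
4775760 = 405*11792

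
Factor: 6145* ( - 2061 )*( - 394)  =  2^1*3^2*5^1 * 197^1 *229^1 *1229^1 = 4989948930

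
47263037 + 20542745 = 67805782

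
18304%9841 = 8463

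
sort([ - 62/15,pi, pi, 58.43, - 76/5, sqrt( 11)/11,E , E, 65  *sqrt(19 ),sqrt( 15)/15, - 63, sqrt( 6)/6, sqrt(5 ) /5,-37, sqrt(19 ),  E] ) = [ - 63,-37 , - 76/5, -62/15 , sqrt(15) /15, sqrt ( 11)/11,sqrt ( 6) /6,sqrt( 5)/5, E, E, E,pi, pi , sqrt( 19), 58.43, 65*sqrt( 19)]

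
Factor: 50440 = 2^3 *5^1 *13^1*97^1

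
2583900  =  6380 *405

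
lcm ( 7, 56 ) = 56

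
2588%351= 131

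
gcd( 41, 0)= 41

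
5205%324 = 21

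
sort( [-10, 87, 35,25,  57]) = [ - 10, 25, 35,57  ,  87] 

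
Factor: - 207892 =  - 2^2*51973^1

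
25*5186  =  129650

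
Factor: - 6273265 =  - 5^1 * 1254653^1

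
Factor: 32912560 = 2^4* 5^1*19^1*59^1 * 367^1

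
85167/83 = 1026 + 9/83 = 1026.11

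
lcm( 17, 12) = 204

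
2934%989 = 956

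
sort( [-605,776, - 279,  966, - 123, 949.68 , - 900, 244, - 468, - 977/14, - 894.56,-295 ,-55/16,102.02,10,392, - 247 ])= [ - 900, - 894.56, - 605, - 468, - 295, - 279,- 247, - 123,- 977/14, - 55/16,10, 102.02,  244,392,776 , 949.68,966]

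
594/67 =594/67 =8.87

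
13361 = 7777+5584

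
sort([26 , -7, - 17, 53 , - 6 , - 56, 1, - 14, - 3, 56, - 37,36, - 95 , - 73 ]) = [ - 95, - 73, - 56, - 37,-17 , - 14 , - 7, - 6, - 3,1,  26, 36,  53, 56] 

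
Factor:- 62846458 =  -2^1*127^1*181^1*1367^1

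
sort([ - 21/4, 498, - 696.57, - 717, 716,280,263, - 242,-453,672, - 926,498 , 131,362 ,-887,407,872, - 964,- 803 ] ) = [- 964, - 926, - 887, - 803, - 717, - 696.57 , - 453, - 242, - 21/4,131,263,280,362, 407,498 , 498, 672, 716,872 ]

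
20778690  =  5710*3639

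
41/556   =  41/556= 0.07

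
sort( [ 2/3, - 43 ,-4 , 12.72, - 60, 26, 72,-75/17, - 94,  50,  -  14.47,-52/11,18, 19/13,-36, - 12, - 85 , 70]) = [ - 94, - 85,  -  60, - 43, - 36,  -  14.47 , - 12, - 52/11, - 75/17, - 4,2/3, 19/13,12.72,18, 26, 50,70,72 ]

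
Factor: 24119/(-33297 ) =-3^(-1) * 11^( - 1) *89^1*271^1*1009^( - 1 )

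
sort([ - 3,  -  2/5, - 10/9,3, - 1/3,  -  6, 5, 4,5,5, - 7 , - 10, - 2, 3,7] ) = [ - 10, - 7, - 6, - 3 , - 2,-10/9, - 2/5, - 1/3, 3, 3,4, 5,5,5 , 7]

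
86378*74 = 6391972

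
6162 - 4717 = 1445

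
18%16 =2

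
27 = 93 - 66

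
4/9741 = 4/9741 = 0.00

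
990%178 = 100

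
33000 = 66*500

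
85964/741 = 85964/741 =116.01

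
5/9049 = 5/9049  =  0.00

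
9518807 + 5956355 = 15475162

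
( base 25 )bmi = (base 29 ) 8OJ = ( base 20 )ic3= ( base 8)16423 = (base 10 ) 7443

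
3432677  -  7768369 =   -  4335692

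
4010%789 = 65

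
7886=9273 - 1387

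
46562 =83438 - 36876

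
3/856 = 3/856= 0.00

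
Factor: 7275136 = 2^7*11^1*5167^1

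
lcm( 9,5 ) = 45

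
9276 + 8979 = 18255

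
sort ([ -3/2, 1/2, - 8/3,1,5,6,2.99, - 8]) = [ - 8, -8/3,- 3/2,1/2, 1,2.99, 5,6 ]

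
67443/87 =22481/29 = 775.21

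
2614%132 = 106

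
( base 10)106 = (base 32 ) 3A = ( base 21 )51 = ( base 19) 5b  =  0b1101010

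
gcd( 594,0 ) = 594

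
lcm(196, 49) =196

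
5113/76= 67 + 21/76 = 67.28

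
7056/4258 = 3528/2129= 1.66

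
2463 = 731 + 1732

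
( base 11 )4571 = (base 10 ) 6007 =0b1011101110111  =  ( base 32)5rn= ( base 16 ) 1777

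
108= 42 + 66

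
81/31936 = 81/31936 = 0.00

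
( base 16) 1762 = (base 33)5GD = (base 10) 5986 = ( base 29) 73C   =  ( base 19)gb1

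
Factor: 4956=2^2*3^1*7^1* 59^1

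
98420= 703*140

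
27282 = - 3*(  -  9094)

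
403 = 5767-5364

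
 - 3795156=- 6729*564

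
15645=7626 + 8019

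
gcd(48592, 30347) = 1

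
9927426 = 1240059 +8687367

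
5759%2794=171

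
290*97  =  28130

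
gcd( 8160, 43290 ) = 30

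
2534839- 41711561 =  -  39176722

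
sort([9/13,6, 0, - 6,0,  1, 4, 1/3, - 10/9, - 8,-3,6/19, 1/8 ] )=[ - 8, - 6, - 3, - 10/9, 0 , 0, 1/8, 6/19, 1/3, 9/13, 1, 4 , 6]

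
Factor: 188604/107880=507/290 = 2^( - 1)*3^1 * 5^( - 1)*13^2*29^( - 1 )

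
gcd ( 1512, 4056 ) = 24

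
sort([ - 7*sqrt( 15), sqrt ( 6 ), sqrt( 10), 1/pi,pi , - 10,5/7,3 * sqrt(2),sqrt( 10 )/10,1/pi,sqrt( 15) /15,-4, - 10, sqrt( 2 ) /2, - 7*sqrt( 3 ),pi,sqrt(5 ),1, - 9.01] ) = [  -  7*sqrt ( 15 ),-7*sqrt(3 ),- 10, - 10, - 9.01, - 4,sqrt( 15 )/15, sqrt(10)/10,1/pi, 1/pi,  sqrt ( 2)/2,5/7 , 1,sqrt( 5 ),sqrt(6 ),pi,pi,sqrt(10),  3*sqrt( 2)]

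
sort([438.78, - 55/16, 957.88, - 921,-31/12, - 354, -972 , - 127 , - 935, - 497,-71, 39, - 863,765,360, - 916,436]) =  [ - 972, - 935, - 921, - 916, - 863, - 497,-354 , - 127, - 71, -55/16 , - 31/12, 39, 360,  436, 438.78, 765 , 957.88]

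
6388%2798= 792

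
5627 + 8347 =13974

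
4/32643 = 4/32643 = 0.00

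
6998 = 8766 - 1768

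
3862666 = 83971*46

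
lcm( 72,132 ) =792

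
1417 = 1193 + 224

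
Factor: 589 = 19^1*31^1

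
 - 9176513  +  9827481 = 650968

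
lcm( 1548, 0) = 0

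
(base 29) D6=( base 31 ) cb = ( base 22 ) h9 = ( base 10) 383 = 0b101111111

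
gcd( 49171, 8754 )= 1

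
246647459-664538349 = - 417890890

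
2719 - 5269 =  - 2550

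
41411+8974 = 50385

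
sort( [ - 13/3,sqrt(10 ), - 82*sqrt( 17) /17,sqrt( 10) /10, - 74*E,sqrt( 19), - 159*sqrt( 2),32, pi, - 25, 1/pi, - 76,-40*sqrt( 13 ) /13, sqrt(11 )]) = [ - 159 * sqrt( 2),-74* E , - 76, - 25,-82*sqrt( 17) /17,  -  40*sqrt( 13) /13, - 13/3,sqrt( 10 )/10, 1/pi,pi,sqrt( 10),sqrt( 11),sqrt( 19 ),32]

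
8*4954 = 39632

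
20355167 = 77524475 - 57169308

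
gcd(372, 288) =12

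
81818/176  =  3719/8 = 464.88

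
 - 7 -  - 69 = 62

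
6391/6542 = 6391/6542 = 0.98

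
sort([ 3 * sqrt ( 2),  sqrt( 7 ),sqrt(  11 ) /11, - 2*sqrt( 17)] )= [ - 2 * sqrt (17 ), sqrt ( 11)/11, sqrt( 7), 3*sqrt (2) ] 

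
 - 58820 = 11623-70443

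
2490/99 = 25  +  5/33 = 25.15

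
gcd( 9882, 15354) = 18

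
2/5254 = 1/2627   =  0.00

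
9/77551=9/77551  =  0.00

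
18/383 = 18/383 = 0.05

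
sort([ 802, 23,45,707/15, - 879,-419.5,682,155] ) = [ - 879, - 419.5,23,45, 707/15, 155,682,802 ] 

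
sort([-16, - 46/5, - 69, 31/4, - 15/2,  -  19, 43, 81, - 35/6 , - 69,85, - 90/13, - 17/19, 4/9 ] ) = [ - 69, -69, - 19 ,-16, - 46/5, - 15/2, - 90/13, -35/6 , - 17/19, 4/9 , 31/4, 43,81, 85] 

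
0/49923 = 0 = 0.00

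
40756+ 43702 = 84458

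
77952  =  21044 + 56908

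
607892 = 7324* 83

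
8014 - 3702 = 4312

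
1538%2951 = 1538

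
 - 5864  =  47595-53459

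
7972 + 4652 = 12624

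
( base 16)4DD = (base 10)1245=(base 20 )325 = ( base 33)14O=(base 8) 2335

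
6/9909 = 2/3303 = 0.00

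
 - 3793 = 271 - 4064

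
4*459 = 1836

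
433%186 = 61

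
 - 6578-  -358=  - 6220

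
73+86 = 159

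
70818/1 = 70818 = 70818.00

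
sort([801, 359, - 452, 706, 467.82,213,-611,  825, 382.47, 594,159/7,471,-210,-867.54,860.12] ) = [ - 867.54,  -  611, - 452, -210,159/7,213, 359,382.47 , 467.82,471,594,706  ,  801, 825,860.12] 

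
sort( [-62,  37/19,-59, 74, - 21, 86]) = [ - 62,-59, - 21, 37/19,  74,  86]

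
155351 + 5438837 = 5594188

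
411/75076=3/548 = 0.01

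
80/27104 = 5/1694 = 0.00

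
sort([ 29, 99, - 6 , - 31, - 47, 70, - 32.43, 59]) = [ - 47, - 32.43,-31, - 6, 29, 59, 70 , 99]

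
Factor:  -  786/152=-2^( - 2)*3^1*19^( - 1)*131^1 = - 393/76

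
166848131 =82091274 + 84756857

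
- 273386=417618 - 691004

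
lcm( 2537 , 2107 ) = 124313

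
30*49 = 1470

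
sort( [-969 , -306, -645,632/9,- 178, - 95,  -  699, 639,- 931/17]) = [  -  969, - 699,-645, - 306, -178, - 95,- 931/17,632/9, 639]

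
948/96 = 9+7/8 = 9.88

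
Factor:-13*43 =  - 559 = -13^1*43^1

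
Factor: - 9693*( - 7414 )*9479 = 2^1*3^3*11^1*337^1*359^1 *9479^1 = 681197927058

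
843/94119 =281/31373= 0.01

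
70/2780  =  7/278 = 0.03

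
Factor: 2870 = 2^1 * 5^1 * 7^1*41^1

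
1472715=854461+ 618254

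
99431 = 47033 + 52398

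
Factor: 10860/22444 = 3^1*5^1*31^( - 1) = 15/31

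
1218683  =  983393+235290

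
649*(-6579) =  - 4269771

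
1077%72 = 69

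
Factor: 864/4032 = 2^( - 1 )* 3^1* 7^ ( - 1) = 3/14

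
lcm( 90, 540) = 540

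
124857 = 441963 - 317106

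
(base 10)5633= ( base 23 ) AEL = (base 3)21201122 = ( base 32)5G1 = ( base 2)1011000000001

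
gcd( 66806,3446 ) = 2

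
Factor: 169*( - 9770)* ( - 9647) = 2^1*5^1*11^1*13^2*  877^1*977^1 = 15928451110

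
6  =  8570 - 8564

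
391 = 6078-5687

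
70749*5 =353745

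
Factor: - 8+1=-7^1 = -7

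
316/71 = 4 + 32/71=4.45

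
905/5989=905/5989=0.15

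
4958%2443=72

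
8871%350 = 121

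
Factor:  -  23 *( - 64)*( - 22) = - 2^7*11^1*23^1  =  - 32384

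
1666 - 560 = 1106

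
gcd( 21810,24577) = 1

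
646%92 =2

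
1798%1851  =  1798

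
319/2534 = 319/2534 = 0.13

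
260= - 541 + 801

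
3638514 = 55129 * 66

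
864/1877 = 864/1877 = 0.46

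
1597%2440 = 1597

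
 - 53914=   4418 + -58332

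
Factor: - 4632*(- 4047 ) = 18745704 = 2^3*3^2*19^1*71^1  *193^1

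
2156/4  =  539=539.00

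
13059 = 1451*9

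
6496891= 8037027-1540136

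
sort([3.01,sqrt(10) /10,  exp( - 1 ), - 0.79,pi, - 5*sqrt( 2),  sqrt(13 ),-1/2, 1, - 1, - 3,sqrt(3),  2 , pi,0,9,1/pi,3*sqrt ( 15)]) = [ -5*sqrt( 2), - 3, - 1, - 0.79, - 1/2,0 , sqrt(10)/10,1/pi, exp(-1 ),  1,sqrt(3 ),2,3.01, pi,pi , sqrt(13),  9, 3*sqrt ( 15)] 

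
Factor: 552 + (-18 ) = 534 = 2^1* 3^1  *89^1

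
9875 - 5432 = 4443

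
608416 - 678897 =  - 70481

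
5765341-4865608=899733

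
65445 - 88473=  - 23028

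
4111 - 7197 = -3086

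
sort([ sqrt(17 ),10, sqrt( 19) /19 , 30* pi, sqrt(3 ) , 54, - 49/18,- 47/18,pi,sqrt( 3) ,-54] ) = [ - 54, - 49/18, - 47/18,sqrt( 19) /19, sqrt( 3),  sqrt (3 ), pi,sqrt( 17 ),10,54, 30*pi]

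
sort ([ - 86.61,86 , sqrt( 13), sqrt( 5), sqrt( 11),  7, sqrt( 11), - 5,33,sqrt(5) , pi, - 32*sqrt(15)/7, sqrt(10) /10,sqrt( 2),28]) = [  -  86.61 ,-32*sqrt( 15)/7, - 5,sqrt( 10)/10,sqrt(2 ),  sqrt( 5 ),sqrt( 5),pi, sqrt(11), sqrt (11 ),  sqrt( 13),7, 28,33, 86 ] 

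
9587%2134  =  1051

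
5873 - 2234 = 3639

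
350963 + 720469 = 1071432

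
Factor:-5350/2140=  - 5/2 = - 2^( - 1 )*5^1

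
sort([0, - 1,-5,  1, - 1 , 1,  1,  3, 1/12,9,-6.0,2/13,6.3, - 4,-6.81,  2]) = [ -6.81, - 6.0, - 5, - 4,-1, - 1,0, 1/12, 2/13,1,1, 1,  2, 3, 6.3 , 9 ]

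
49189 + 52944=102133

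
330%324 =6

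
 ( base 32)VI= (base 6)4402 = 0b1111110010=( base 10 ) 1010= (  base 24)1I2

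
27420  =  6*4570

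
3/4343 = 3/4343 = 0.00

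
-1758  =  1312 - 3070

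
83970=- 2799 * (-30)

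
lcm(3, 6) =6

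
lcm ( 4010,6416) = 32080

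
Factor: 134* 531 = 2^1*3^2*59^1*  67^1   =  71154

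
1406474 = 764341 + 642133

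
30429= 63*483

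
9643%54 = 31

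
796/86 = 398/43= 9.26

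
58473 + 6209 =64682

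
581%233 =115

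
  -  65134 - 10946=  - 76080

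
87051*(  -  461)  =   - 40130511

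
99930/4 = 24982 + 1/2= 24982.50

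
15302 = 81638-66336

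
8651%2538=1037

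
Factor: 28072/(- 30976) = -29/32  =  - 2^(  -  5)*29^1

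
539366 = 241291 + 298075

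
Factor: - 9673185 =- 3^1 * 5^1*19^1*33941^1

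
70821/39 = 23607/13= 1815.92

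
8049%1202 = 837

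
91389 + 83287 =174676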